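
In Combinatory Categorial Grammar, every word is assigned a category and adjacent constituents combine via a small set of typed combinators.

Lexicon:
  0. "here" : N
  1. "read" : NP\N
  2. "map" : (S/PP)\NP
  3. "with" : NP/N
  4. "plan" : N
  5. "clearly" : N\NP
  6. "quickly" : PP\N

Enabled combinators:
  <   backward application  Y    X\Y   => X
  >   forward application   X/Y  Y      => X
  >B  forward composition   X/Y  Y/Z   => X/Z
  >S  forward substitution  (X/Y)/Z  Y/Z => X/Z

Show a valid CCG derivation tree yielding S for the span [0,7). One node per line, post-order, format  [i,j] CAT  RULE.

[0,1] N  lex  "here"
[1,2] NP\N  lex  "read"
[0,2] NP  <  k=1
[2,3] (S/PP)\NP  lex  "map"
[0,3] S/PP  <  k=2
[3,4] NP/N  lex  "with"
[4,5] N  lex  "plan"
[3,5] NP  >  k=4
[5,6] N\NP  lex  "clearly"
[3,6] N  <  k=5
[6,7] PP\N  lex  "quickly"
[3,7] PP  <  k=6
[0,7] S  >  k=3

[0,7] S   >
  [0,3] S/PP   <
    [0,2] NP   <
      [0,1] "here" : N
      [1,2] "read" : NP\N
    [2,3] "map" : (S/PP)\NP
  [3,7] PP   <
    [3,6] N   <
      [3,5] NP   >
        [3,4] "with" : NP/N
        [4,5] "plan" : N
      [5,6] "clearly" : N\NP
    [6,7] "quickly" : PP\N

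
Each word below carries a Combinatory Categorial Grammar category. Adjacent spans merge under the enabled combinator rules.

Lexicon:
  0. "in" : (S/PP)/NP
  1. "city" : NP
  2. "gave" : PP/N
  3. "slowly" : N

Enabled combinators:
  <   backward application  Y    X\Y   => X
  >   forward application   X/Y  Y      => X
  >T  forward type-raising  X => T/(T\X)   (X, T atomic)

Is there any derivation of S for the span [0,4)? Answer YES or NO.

[0,4] S   >
  [0,2] S/PP   >
    [0,1] "in" : (S/PP)/NP
    [1,2] "city" : NP
  [2,4] PP   >
    [2,3] "gave" : PP/N
    [3,4] "slowly" : N

YES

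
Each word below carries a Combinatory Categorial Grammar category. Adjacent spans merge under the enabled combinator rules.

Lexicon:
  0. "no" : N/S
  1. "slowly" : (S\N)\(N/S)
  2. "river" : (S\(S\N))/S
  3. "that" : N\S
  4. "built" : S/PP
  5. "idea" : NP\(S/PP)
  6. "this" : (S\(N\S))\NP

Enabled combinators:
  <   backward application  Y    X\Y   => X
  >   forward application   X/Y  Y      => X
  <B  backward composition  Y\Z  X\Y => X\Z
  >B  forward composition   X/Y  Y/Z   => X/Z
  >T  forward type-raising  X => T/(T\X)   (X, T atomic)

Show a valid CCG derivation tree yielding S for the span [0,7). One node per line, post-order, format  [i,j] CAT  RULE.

[0,7] S   <
  [0,2] S\N   <
    [0,1] "no" : N/S
    [1,2] "slowly" : (S\N)\(N/S)
  [2,7] S\(S\N)   >
    [2,3] "river" : (S\(S\N))/S
    [3,7] S   <
      [3,4] "that" : N\S
      [4,7] S\(N\S)   <
        [4,6] NP   <
          [4,5] "built" : S/PP
          [5,6] "idea" : NP\(S/PP)
        [6,7] "this" : (S\(N\S))\NP

[0,1] N/S  lex  "no"
[1,2] (S\N)\(N/S)  lex  "slowly"
[0,2] S\N  <  k=1
[2,3] (S\(S\N))/S  lex  "river"
[3,4] N\S  lex  "that"
[4,5] S/PP  lex  "built"
[5,6] NP\(S/PP)  lex  "idea"
[4,6] NP  <  k=5
[6,7] (S\(N\S))\NP  lex  "this"
[4,7] S\(N\S)  <  k=6
[3,7] S  <  k=4
[2,7] S\(S\N)  >  k=3
[0,7] S  <  k=2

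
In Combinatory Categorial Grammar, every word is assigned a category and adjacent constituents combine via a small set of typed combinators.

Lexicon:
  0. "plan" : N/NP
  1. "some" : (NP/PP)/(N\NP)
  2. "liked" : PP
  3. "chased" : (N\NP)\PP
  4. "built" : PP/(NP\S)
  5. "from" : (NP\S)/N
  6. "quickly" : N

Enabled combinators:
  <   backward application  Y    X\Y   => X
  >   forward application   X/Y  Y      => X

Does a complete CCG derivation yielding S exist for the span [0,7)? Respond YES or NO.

NO

N/NP (NP/PP)/(N\NP) PP (N\NP)\PP PP/(NP\S) (NP\S)/N N
CKY chart[0,7] = {N}; S ∉ chart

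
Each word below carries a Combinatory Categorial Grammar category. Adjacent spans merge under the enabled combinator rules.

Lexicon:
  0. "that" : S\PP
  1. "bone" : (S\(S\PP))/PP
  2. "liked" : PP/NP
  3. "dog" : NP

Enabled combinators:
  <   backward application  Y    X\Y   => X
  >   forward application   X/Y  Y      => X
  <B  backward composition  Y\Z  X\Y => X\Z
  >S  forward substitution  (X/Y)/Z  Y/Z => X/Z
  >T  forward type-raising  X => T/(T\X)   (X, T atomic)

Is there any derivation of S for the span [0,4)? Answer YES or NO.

YES

[0,4] S   <
  [0,1] "that" : S\PP
  [1,4] S\(S\PP)   >
    [1,2] "bone" : (S\(S\PP))/PP
    [2,4] PP   >
      [2,3] "liked" : PP/NP
      [3,4] "dog" : NP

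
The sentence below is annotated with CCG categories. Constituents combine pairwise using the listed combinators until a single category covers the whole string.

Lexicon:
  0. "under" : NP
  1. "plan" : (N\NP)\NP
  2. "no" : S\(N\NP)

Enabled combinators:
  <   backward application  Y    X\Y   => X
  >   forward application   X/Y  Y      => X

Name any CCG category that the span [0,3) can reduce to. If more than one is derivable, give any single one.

S

[0,3] S   <
  [0,2] N\NP   <
    [0,1] "under" : NP
    [1,2] "plan" : (N\NP)\NP
  [2,3] "no" : S\(N\NP)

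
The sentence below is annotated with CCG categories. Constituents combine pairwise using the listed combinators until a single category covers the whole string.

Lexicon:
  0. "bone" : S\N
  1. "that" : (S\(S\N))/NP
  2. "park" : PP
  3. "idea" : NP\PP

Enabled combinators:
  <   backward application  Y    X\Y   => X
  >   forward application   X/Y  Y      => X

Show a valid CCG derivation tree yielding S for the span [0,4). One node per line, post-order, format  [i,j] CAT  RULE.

[0,1] S\N  lex  "bone"
[1,2] (S\(S\N))/NP  lex  "that"
[2,3] PP  lex  "park"
[3,4] NP\PP  lex  "idea"
[2,4] NP  <  k=3
[1,4] S\(S\N)  >  k=2
[0,4] S  <  k=1

[0,4] S   <
  [0,1] "bone" : S\N
  [1,4] S\(S\N)   >
    [1,2] "that" : (S\(S\N))/NP
    [2,4] NP   <
      [2,3] "park" : PP
      [3,4] "idea" : NP\PP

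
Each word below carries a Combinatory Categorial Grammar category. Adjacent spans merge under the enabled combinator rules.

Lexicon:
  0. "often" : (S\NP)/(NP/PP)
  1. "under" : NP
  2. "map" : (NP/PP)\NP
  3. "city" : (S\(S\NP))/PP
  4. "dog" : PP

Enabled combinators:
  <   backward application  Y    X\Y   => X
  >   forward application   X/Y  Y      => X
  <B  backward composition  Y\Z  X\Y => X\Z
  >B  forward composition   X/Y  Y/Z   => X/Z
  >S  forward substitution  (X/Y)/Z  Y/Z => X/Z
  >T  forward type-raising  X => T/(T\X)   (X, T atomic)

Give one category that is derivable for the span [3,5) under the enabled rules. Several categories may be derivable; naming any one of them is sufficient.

S\(S\NP)

[0,5] S   <
  [0,3] S\NP   >
    [0,1] "often" : (S\NP)/(NP/PP)
    [1,3] NP/PP   <
      [1,2] "under" : NP
      [2,3] "map" : (NP/PP)\NP
  [3,5] S\(S\NP)   >
    [3,4] "city" : (S\(S\NP))/PP
    [4,5] "dog" : PP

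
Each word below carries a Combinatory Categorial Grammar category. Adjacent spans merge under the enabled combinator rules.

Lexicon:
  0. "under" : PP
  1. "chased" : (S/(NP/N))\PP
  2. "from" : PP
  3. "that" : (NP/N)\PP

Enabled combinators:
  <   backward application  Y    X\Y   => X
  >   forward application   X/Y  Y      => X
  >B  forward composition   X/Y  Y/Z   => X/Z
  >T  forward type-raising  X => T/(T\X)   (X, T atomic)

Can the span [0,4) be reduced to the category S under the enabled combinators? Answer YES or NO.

[0,4] S   >
  [0,2] S/(NP/N)   <
    [0,1] "under" : PP
    [1,2] "chased" : (S/(NP/N))\PP
  [2,4] NP/N   <
    [2,3] "from" : PP
    [3,4] "that" : (NP/N)\PP

YES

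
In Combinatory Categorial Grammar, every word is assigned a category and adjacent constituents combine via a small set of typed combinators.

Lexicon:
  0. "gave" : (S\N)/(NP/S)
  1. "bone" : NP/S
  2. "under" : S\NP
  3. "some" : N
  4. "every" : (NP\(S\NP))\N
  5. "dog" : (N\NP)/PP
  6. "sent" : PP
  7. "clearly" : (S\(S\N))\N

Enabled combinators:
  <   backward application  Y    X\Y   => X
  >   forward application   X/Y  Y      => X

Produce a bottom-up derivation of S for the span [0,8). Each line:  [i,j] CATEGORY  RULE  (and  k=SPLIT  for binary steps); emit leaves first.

[0,8] S   <
  [0,2] S\N   >
    [0,1] "gave" : (S\N)/(NP/S)
    [1,2] "bone" : NP/S
  [2,8] S\(S\N)   <
    [2,7] N   <
      [2,5] NP   <
        [2,3] "under" : S\NP
        [3,5] NP\(S\NP)   <
          [3,4] "some" : N
          [4,5] "every" : (NP\(S\NP))\N
      [5,7] N\NP   >
        [5,6] "dog" : (N\NP)/PP
        [6,7] "sent" : PP
    [7,8] "clearly" : (S\(S\N))\N

[0,1] (S\N)/(NP/S)  lex  "gave"
[1,2] NP/S  lex  "bone"
[0,2] S\N  >  k=1
[2,3] S\NP  lex  "under"
[3,4] N  lex  "some"
[4,5] (NP\(S\NP))\N  lex  "every"
[3,5] NP\(S\NP)  <  k=4
[2,5] NP  <  k=3
[5,6] (N\NP)/PP  lex  "dog"
[6,7] PP  lex  "sent"
[5,7] N\NP  >  k=6
[2,7] N  <  k=5
[7,8] (S\(S\N))\N  lex  "clearly"
[2,8] S\(S\N)  <  k=7
[0,8] S  <  k=2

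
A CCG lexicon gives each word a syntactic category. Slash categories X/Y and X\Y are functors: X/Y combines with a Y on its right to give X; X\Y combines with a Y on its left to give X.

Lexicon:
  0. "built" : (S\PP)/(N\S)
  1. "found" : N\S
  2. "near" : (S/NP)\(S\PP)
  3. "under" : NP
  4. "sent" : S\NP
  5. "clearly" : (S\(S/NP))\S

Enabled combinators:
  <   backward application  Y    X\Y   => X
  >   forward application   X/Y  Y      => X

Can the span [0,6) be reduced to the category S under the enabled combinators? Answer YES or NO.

YES

[0,6] S   <
  [0,3] S/NP   <
    [0,2] S\PP   >
      [0,1] "built" : (S\PP)/(N\S)
      [1,2] "found" : N\S
    [2,3] "near" : (S/NP)\(S\PP)
  [3,6] S\(S/NP)   <
    [3,5] S   <
      [3,4] "under" : NP
      [4,5] "sent" : S\NP
    [5,6] "clearly" : (S\(S/NP))\S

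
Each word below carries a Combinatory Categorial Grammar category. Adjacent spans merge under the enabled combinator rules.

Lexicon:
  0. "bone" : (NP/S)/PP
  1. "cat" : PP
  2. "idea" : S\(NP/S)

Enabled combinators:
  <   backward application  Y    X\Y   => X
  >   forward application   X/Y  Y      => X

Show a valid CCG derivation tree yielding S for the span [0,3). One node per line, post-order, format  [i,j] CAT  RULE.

[0,1] (NP/S)/PP  lex  "bone"
[1,2] PP  lex  "cat"
[0,2] NP/S  >  k=1
[2,3] S\(NP/S)  lex  "idea"
[0,3] S  <  k=2

[0,3] S   <
  [0,2] NP/S   >
    [0,1] "bone" : (NP/S)/PP
    [1,2] "cat" : PP
  [2,3] "idea" : S\(NP/S)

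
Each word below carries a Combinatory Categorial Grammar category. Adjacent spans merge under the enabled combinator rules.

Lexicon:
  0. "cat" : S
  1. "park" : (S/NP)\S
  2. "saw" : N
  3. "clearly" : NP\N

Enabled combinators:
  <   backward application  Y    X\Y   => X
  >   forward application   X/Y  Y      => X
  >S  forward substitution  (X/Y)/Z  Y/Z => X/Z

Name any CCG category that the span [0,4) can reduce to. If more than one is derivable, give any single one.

S

[0,4] S   >
  [0,2] S/NP   <
    [0,1] "cat" : S
    [1,2] "park" : (S/NP)\S
  [2,4] NP   <
    [2,3] "saw" : N
    [3,4] "clearly" : NP\N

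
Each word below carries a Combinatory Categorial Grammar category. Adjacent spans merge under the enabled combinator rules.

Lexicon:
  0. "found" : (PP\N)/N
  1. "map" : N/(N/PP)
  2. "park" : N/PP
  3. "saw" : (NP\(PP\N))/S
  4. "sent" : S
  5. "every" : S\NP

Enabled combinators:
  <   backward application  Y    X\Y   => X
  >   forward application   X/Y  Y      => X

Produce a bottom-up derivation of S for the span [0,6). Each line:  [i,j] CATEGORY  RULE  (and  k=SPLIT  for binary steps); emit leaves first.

[0,1] (PP\N)/N  lex  "found"
[1,2] N/(N/PP)  lex  "map"
[2,3] N/PP  lex  "park"
[1,3] N  >  k=2
[0,3] PP\N  >  k=1
[3,4] (NP\(PP\N))/S  lex  "saw"
[4,5] S  lex  "sent"
[3,5] NP\(PP\N)  >  k=4
[0,5] NP  <  k=3
[5,6] S\NP  lex  "every"
[0,6] S  <  k=5

[0,6] S   <
  [0,5] NP   <
    [0,3] PP\N   >
      [0,1] "found" : (PP\N)/N
      [1,3] N   >
        [1,2] "map" : N/(N/PP)
        [2,3] "park" : N/PP
    [3,5] NP\(PP\N)   >
      [3,4] "saw" : (NP\(PP\N))/S
      [4,5] "sent" : S
  [5,6] "every" : S\NP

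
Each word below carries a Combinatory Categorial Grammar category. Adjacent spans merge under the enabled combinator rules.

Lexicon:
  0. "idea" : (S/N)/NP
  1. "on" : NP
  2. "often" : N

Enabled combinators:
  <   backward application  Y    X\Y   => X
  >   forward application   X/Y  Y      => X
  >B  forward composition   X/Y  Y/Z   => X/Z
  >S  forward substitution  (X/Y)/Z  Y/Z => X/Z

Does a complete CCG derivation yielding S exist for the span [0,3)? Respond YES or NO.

[0,3] S   >
  [0,2] S/N   >
    [0,1] "idea" : (S/N)/NP
    [1,2] "on" : NP
  [2,3] "often" : N

YES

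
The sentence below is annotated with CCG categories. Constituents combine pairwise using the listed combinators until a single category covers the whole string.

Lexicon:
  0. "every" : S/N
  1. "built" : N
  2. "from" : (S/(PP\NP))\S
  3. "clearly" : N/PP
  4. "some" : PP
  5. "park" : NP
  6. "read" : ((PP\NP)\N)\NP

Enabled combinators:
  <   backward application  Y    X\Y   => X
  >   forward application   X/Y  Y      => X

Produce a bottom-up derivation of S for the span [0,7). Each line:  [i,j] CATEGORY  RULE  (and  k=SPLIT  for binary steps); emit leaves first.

[0,7] S   >
  [0,3] S/(PP\NP)   <
    [0,2] S   >
      [0,1] "every" : S/N
      [1,2] "built" : N
    [2,3] "from" : (S/(PP\NP))\S
  [3,7] PP\NP   <
    [3,5] N   >
      [3,4] "clearly" : N/PP
      [4,5] "some" : PP
    [5,7] (PP\NP)\N   <
      [5,6] "park" : NP
      [6,7] "read" : ((PP\NP)\N)\NP

[0,1] S/N  lex  "every"
[1,2] N  lex  "built"
[0,2] S  >  k=1
[2,3] (S/(PP\NP))\S  lex  "from"
[0,3] S/(PP\NP)  <  k=2
[3,4] N/PP  lex  "clearly"
[4,5] PP  lex  "some"
[3,5] N  >  k=4
[5,6] NP  lex  "park"
[6,7] ((PP\NP)\N)\NP  lex  "read"
[5,7] (PP\NP)\N  <  k=6
[3,7] PP\NP  <  k=5
[0,7] S  >  k=3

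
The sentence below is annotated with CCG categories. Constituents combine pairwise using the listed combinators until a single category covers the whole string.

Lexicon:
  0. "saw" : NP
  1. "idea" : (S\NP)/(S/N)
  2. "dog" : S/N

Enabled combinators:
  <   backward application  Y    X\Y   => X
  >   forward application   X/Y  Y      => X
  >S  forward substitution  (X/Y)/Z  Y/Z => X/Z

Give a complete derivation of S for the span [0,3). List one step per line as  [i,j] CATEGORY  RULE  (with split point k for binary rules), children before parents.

[0,1] NP  lex  "saw"
[1,2] (S\NP)/(S/N)  lex  "idea"
[2,3] S/N  lex  "dog"
[1,3] S\NP  >  k=2
[0,3] S  <  k=1

[0,3] S   <
  [0,1] "saw" : NP
  [1,3] S\NP   >
    [1,2] "idea" : (S\NP)/(S/N)
    [2,3] "dog" : S/N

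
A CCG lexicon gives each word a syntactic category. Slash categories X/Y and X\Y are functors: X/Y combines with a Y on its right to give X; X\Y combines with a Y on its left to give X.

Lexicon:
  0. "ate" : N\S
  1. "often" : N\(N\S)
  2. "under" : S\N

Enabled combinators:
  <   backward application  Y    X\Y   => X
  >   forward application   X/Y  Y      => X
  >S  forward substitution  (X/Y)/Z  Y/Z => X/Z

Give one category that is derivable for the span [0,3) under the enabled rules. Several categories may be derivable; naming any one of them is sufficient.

S

[0,3] S   <
  [0,2] N   <
    [0,1] "ate" : N\S
    [1,2] "often" : N\(N\S)
  [2,3] "under" : S\N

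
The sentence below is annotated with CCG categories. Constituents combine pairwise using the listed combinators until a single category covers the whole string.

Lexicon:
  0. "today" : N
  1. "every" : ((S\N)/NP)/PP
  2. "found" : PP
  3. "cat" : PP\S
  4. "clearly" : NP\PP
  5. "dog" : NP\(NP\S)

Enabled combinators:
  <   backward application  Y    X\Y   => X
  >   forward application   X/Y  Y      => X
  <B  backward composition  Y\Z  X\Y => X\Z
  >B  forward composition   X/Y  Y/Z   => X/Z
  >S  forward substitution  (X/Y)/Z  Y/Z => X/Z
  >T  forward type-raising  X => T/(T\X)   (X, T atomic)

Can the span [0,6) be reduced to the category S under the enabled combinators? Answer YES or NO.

YES

[0,6] S   <
  [0,1] "today" : N
  [1,6] S\N   >
    [1,3] (S\N)/NP   >
      [1,2] "every" : ((S\N)/NP)/PP
      [2,3] "found" : PP
    [3,6] NP   <
      [3,5] NP\S   <B
        [3,4] "cat" : PP\S
        [4,5] "clearly" : NP\PP
      [5,6] "dog" : NP\(NP\S)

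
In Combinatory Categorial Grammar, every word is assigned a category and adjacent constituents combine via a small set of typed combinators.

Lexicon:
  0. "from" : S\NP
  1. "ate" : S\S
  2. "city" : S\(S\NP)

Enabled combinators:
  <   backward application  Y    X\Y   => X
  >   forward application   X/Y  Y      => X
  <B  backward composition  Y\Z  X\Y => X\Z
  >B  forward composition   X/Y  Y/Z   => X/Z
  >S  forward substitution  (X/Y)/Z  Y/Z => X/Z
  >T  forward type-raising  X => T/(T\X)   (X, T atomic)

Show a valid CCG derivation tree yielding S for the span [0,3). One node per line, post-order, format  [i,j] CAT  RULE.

[0,1] S\NP  lex  "from"
[1,2] S\S  lex  "ate"
[0,2] S\NP  <B  k=1
[2,3] S\(S\NP)  lex  "city"
[0,3] S  <  k=2

[0,3] S   <
  [0,2] S\NP   <B
    [0,1] "from" : S\NP
    [1,2] "ate" : S\S
  [2,3] "city" : S\(S\NP)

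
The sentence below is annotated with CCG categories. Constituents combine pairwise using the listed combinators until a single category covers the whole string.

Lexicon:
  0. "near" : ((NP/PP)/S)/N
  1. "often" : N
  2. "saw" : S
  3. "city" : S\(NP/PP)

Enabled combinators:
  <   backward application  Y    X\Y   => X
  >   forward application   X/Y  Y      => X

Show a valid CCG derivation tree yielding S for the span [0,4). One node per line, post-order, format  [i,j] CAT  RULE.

[0,4] S   <
  [0,3] NP/PP   >
    [0,2] (NP/PP)/S   >
      [0,1] "near" : ((NP/PP)/S)/N
      [1,2] "often" : N
    [2,3] "saw" : S
  [3,4] "city" : S\(NP/PP)

[0,1] ((NP/PP)/S)/N  lex  "near"
[1,2] N  lex  "often"
[0,2] (NP/PP)/S  >  k=1
[2,3] S  lex  "saw"
[0,3] NP/PP  >  k=2
[3,4] S\(NP/PP)  lex  "city"
[0,4] S  <  k=3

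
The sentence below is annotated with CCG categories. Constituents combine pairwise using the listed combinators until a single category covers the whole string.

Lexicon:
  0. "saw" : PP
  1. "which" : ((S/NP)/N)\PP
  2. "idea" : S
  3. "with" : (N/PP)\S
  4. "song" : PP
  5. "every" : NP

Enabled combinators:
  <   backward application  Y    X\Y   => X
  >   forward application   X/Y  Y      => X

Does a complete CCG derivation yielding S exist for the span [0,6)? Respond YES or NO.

YES

[0,6] S   >
  [0,5] S/NP   >
    [0,2] (S/NP)/N   <
      [0,1] "saw" : PP
      [1,2] "which" : ((S/NP)/N)\PP
    [2,5] N   >
      [2,4] N/PP   <
        [2,3] "idea" : S
        [3,4] "with" : (N/PP)\S
      [4,5] "song" : PP
  [5,6] "every" : NP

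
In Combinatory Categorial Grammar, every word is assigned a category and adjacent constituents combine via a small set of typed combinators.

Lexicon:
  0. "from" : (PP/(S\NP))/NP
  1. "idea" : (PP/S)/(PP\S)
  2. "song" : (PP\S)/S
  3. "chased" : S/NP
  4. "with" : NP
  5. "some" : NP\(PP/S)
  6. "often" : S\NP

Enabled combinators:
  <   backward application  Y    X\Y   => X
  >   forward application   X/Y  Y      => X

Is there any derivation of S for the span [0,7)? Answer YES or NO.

(PP/(S\NP))/NP (PP/S)/(PP\S) (PP\S)/S S/NP NP NP\(PP/S) S\NP
CKY chart[0,7] = {PP}; S ∉ chart

NO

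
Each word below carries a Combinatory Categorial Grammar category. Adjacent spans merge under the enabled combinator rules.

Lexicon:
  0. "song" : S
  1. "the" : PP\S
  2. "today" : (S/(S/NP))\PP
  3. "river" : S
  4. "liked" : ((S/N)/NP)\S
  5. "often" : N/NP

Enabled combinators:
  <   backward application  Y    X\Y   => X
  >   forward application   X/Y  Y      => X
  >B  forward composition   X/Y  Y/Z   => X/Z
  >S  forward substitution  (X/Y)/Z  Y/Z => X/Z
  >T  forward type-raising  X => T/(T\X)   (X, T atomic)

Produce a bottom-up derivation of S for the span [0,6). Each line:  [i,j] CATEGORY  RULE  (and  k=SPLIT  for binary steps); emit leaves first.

[0,6] S   >
  [0,3] S/(S/NP)   <
    [0,2] PP   >
      [0,1] PP/(PP\S)   >T
        [0,1] "song" : S
      [1,2] "the" : PP\S
    [2,3] "today" : (S/(S/NP))\PP
  [3,6] S/NP   >S
    [3,5] (S/N)/NP   <
      [3,4] "river" : S
      [4,5] "liked" : ((S/N)/NP)\S
    [5,6] "often" : N/NP

[0,1] S  lex  "song"
[0,1] PP/(PP\S)  >T
[1,2] PP\S  lex  "the"
[0,2] PP  >  k=1
[2,3] (S/(S/NP))\PP  lex  "today"
[0,3] S/(S/NP)  <  k=2
[3,4] S  lex  "river"
[4,5] ((S/N)/NP)\S  lex  "liked"
[3,5] (S/N)/NP  <  k=4
[5,6] N/NP  lex  "often"
[3,6] S/NP  >S  k=5
[0,6] S  >  k=3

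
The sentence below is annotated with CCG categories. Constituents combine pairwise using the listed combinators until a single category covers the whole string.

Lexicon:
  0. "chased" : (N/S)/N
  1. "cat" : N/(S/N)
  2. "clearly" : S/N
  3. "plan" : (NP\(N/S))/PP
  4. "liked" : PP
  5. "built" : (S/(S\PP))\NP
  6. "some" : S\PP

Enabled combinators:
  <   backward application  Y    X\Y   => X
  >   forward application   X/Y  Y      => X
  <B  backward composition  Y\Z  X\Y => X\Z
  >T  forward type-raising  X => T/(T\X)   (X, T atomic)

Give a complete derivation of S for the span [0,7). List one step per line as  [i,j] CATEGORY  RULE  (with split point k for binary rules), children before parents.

[0,7] S   >
  [0,6] S/(S\PP)   <
    [0,5] NP   <
      [0,3] N/S   >
        [0,1] "chased" : (N/S)/N
        [1,3] N   >
          [1,2] "cat" : N/(S/N)
          [2,3] "clearly" : S/N
      [3,5] NP\(N/S)   >
        [3,4] "plan" : (NP\(N/S))/PP
        [4,5] "liked" : PP
    [5,6] "built" : (S/(S\PP))\NP
  [6,7] "some" : S\PP

[0,1] (N/S)/N  lex  "chased"
[1,2] N/(S/N)  lex  "cat"
[2,3] S/N  lex  "clearly"
[1,3] N  >  k=2
[0,3] N/S  >  k=1
[3,4] (NP\(N/S))/PP  lex  "plan"
[4,5] PP  lex  "liked"
[3,5] NP\(N/S)  >  k=4
[0,5] NP  <  k=3
[5,6] (S/(S\PP))\NP  lex  "built"
[0,6] S/(S\PP)  <  k=5
[6,7] S\PP  lex  "some"
[0,7] S  >  k=6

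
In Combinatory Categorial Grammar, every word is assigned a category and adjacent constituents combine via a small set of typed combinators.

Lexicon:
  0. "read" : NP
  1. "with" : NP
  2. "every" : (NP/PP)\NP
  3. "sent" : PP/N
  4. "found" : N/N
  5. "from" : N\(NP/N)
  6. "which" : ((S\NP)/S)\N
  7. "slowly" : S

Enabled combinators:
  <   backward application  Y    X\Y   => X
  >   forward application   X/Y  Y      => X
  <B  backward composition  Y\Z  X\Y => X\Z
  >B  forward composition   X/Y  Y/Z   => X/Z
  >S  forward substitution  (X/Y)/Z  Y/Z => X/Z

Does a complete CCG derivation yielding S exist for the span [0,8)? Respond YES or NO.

YES

[0,8] S   <
  [0,1] "read" : NP
  [1,8] S\NP   >
    [1,7] (S\NP)/S   <
      [1,6] N   <
        [1,5] NP/N   >B
          [1,4] NP/N   >B
            [1,3] NP/PP   <
              [1,2] "with" : NP
              [2,3] "every" : (NP/PP)\NP
            [3,4] "sent" : PP/N
          [4,5] "found" : N/N
        [5,6] "from" : N\(NP/N)
      [6,7] "which" : ((S\NP)/S)\N
    [7,8] "slowly" : S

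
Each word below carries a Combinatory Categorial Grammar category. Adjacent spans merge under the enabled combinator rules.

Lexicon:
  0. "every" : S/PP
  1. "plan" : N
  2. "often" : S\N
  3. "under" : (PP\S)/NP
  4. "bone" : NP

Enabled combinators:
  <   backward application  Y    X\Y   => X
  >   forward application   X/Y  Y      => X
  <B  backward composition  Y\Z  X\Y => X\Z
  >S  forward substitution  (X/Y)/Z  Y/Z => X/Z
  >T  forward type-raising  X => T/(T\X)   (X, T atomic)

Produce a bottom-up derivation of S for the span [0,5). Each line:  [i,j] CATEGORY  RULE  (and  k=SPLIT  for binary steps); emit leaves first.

[0,1] S/PP  lex  "every"
[1,2] N  lex  "plan"
[1,2] S/(S\N)  >T
[2,3] S\N  lex  "often"
[1,3] S  >  k=2
[3,4] (PP\S)/NP  lex  "under"
[4,5] NP  lex  "bone"
[3,5] PP\S  >  k=4
[1,5] PP  <  k=3
[0,5] S  >  k=1

[0,5] S   >
  [0,1] "every" : S/PP
  [1,5] PP   <
    [1,3] S   >
      [1,2] S/(S\N)   >T
        [1,2] "plan" : N
      [2,3] "often" : S\N
    [3,5] PP\S   >
      [3,4] "under" : (PP\S)/NP
      [4,5] "bone" : NP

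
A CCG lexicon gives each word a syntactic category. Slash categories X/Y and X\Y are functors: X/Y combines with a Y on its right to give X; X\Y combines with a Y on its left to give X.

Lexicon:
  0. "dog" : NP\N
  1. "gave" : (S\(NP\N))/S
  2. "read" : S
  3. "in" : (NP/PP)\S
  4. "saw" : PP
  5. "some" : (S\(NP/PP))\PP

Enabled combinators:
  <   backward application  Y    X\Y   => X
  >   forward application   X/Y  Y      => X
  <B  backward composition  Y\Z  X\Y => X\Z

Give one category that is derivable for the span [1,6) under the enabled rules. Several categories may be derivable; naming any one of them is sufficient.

S\(NP\N)

[0,6] S   <
  [0,1] "dog" : NP\N
  [1,6] S\(NP\N)   >
    [1,2] "gave" : (S\(NP\N))/S
    [2,6] S   <
      [2,4] NP/PP   <
        [2,3] "read" : S
        [3,4] "in" : (NP/PP)\S
      [4,6] S\(NP/PP)   <
        [4,5] "saw" : PP
        [5,6] "some" : (S\(NP/PP))\PP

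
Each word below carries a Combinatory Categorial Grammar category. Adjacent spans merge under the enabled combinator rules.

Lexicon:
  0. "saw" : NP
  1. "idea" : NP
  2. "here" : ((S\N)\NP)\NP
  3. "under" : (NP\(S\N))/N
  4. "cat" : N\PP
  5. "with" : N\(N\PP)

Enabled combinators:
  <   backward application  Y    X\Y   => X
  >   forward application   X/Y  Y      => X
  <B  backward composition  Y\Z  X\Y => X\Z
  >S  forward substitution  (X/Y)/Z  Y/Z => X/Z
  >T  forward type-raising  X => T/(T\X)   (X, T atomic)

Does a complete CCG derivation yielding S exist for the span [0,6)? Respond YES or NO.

NP NP ((S\N)\NP)\NP (NP\(S\N))/N N\PP N\(N\PP)
CKY chart[0,6] = {N/(N\NP), NP, NP/(NP\NP), PP/(PP\NP), S/(S\NP)}; S ∉ chart

NO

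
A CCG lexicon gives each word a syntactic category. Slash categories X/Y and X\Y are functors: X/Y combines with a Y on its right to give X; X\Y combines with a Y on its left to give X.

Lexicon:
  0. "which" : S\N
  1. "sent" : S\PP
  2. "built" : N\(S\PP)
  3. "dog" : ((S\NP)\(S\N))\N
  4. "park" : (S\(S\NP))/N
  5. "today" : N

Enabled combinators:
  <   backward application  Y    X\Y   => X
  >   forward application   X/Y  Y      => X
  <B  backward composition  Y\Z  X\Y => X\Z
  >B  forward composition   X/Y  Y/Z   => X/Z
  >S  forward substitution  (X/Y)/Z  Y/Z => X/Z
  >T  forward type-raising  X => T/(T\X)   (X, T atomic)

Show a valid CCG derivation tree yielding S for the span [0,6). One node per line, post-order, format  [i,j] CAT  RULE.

[0,6] S   <
  [0,4] S\NP   <
    [0,1] "which" : S\N
    [1,4] (S\NP)\(S\N)   <
      [1,3] N   <
        [1,2] "sent" : S\PP
        [2,3] "built" : N\(S\PP)
      [3,4] "dog" : ((S\NP)\(S\N))\N
  [4,6] S\(S\NP)   >
    [4,5] "park" : (S\(S\NP))/N
    [5,6] "today" : N

[0,1] S\N  lex  "which"
[1,2] S\PP  lex  "sent"
[2,3] N\(S\PP)  lex  "built"
[1,3] N  <  k=2
[3,4] ((S\NP)\(S\N))\N  lex  "dog"
[1,4] (S\NP)\(S\N)  <  k=3
[0,4] S\NP  <  k=1
[4,5] (S\(S\NP))/N  lex  "park"
[5,6] N  lex  "today"
[4,6] S\(S\NP)  >  k=5
[0,6] S  <  k=4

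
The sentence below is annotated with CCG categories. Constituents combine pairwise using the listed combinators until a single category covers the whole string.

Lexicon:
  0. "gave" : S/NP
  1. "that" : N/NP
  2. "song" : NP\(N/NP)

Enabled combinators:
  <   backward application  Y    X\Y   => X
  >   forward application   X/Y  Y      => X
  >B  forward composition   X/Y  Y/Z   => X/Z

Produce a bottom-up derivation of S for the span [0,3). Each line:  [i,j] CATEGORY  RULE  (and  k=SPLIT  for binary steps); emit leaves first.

[0,3] S   >
  [0,1] "gave" : S/NP
  [1,3] NP   <
    [1,2] "that" : N/NP
    [2,3] "song" : NP\(N/NP)

[0,1] S/NP  lex  "gave"
[1,2] N/NP  lex  "that"
[2,3] NP\(N/NP)  lex  "song"
[1,3] NP  <  k=2
[0,3] S  >  k=1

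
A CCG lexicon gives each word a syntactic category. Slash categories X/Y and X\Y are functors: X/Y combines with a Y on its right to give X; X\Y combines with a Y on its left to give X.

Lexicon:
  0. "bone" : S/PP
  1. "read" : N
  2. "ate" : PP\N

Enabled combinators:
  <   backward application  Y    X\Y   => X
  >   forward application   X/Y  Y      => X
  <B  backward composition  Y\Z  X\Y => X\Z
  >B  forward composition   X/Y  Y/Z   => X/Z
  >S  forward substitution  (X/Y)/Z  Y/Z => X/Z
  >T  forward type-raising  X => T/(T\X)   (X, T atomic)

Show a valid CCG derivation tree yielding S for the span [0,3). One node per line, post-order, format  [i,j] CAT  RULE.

[0,3] S   >
  [0,1] "bone" : S/PP
  [1,3] PP   >
    [1,2] PP/(PP\N)   >T
      [1,2] "read" : N
    [2,3] "ate" : PP\N

[0,1] S/PP  lex  "bone"
[1,2] N  lex  "read"
[1,2] PP/(PP\N)  >T
[2,3] PP\N  lex  "ate"
[1,3] PP  >  k=2
[0,3] S  >  k=1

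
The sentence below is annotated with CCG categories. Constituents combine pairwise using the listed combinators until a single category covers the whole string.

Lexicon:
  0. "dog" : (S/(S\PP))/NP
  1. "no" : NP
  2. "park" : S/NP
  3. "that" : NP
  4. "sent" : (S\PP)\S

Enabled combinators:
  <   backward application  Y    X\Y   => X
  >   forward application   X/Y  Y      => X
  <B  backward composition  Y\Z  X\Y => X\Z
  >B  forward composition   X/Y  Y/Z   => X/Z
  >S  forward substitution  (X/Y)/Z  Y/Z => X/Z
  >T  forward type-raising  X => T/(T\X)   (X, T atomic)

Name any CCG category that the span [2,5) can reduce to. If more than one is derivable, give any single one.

[0,5] S   >
  [0,2] S/(S\PP)   >
    [0,1] "dog" : (S/(S\PP))/NP
    [1,2] "no" : NP
  [2,5] S\PP   <
    [2,4] S   >
      [2,3] "park" : S/NP
      [3,4] "that" : NP
    [4,5] "sent" : (S\PP)\S

S\PP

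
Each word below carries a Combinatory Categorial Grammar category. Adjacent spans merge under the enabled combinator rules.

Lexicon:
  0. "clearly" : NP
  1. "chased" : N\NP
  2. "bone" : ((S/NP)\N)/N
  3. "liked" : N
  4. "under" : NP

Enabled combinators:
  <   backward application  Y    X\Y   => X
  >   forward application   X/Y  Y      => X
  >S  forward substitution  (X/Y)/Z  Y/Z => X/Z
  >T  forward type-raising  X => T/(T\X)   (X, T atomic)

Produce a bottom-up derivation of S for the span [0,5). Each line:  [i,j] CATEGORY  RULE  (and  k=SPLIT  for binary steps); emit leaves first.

[0,1] NP  lex  "clearly"
[0,1] N/(N\NP)  >T
[1,2] N\NP  lex  "chased"
[0,2] N  >  k=1
[2,3] ((S/NP)\N)/N  lex  "bone"
[3,4] N  lex  "liked"
[2,4] (S/NP)\N  >  k=3
[0,4] S/NP  <  k=2
[4,5] NP  lex  "under"
[0,5] S  >  k=4

[0,5] S   >
  [0,4] S/NP   <
    [0,2] N   >
      [0,1] N/(N\NP)   >T
        [0,1] "clearly" : NP
      [1,2] "chased" : N\NP
    [2,4] (S/NP)\N   >
      [2,3] "bone" : ((S/NP)\N)/N
      [3,4] "liked" : N
  [4,5] "under" : NP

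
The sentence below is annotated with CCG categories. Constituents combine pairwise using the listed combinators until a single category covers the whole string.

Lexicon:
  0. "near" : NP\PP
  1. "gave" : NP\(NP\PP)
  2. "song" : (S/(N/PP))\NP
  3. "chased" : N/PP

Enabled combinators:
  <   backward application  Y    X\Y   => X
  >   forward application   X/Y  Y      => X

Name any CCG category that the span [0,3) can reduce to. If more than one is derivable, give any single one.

S/(N/PP)

[0,4] S   >
  [0,3] S/(N/PP)   <
    [0,2] NP   <
      [0,1] "near" : NP\PP
      [1,2] "gave" : NP\(NP\PP)
    [2,3] "song" : (S/(N/PP))\NP
  [3,4] "chased" : N/PP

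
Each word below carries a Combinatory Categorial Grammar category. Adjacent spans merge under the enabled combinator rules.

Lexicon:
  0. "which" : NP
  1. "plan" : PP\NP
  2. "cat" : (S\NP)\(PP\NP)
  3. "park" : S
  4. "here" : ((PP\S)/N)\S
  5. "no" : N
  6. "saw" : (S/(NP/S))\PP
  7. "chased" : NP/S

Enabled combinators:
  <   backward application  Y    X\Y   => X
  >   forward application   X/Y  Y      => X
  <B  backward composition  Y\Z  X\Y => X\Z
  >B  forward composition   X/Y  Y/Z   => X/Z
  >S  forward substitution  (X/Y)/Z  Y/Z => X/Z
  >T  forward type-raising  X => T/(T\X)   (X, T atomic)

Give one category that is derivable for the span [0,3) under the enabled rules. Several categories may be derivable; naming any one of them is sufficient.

S

[0,8] S   >
  [0,7] S/(NP/S)   <
    [0,6] PP   <
      [0,3] S   >
        [0,1] S/(S\NP)   >T
          [0,1] "which" : NP
        [1,3] S\NP   <
          [1,2] "plan" : PP\NP
          [2,3] "cat" : (S\NP)\(PP\NP)
      [3,6] PP\S   >
        [3,5] (PP\S)/N   <
          [3,4] "park" : S
          [4,5] "here" : ((PP\S)/N)\S
        [5,6] "no" : N
    [6,7] "saw" : (S/(NP/S))\PP
  [7,8] "chased" : NP/S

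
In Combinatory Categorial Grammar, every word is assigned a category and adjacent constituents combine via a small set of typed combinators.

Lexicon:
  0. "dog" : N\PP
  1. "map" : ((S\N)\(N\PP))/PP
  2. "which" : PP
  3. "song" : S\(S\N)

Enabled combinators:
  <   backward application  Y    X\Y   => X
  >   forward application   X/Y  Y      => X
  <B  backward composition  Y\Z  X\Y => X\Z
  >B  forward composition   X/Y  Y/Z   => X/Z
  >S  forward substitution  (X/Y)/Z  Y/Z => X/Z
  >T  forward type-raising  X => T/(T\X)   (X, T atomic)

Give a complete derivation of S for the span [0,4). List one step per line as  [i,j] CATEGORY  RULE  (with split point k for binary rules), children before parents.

[0,1] N\PP  lex  "dog"
[1,2] ((S\N)\(N\PP))/PP  lex  "map"
[2,3] PP  lex  "which"
[1,3] (S\N)\(N\PP)  >  k=2
[0,3] S\N  <  k=1
[3,4] S\(S\N)  lex  "song"
[0,4] S  <  k=3

[0,4] S   <
  [0,3] S\N   <
    [0,1] "dog" : N\PP
    [1,3] (S\N)\(N\PP)   >
      [1,2] "map" : ((S\N)\(N\PP))/PP
      [2,3] "which" : PP
  [3,4] "song" : S\(S\N)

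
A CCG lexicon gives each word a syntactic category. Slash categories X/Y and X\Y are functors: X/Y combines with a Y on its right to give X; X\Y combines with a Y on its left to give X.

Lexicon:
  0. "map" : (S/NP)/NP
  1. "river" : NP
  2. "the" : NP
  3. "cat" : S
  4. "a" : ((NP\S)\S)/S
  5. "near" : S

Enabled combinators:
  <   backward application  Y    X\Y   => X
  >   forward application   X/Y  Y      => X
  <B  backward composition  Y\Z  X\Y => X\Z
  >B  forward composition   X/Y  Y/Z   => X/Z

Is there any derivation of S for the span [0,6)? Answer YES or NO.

NO

(S/NP)/NP NP NP S ((NP\S)\S)/S S
CKY chart[0,6] = {NP}; S ∉ chart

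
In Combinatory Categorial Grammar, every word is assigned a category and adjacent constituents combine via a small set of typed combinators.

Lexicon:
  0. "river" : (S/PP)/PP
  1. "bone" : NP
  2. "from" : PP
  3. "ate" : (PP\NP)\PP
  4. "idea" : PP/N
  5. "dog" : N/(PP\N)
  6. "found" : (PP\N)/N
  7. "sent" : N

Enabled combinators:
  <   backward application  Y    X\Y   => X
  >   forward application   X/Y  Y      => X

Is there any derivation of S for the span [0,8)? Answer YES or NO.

[0,8] S   >
  [0,4] S/PP   >
    [0,1] "river" : (S/PP)/PP
    [1,4] PP   <
      [1,2] "bone" : NP
      [2,4] PP\NP   <
        [2,3] "from" : PP
        [3,4] "ate" : (PP\NP)\PP
  [4,8] PP   >
    [4,5] "idea" : PP/N
    [5,8] N   >
      [5,6] "dog" : N/(PP\N)
      [6,8] PP\N   >
        [6,7] "found" : (PP\N)/N
        [7,8] "sent" : N

YES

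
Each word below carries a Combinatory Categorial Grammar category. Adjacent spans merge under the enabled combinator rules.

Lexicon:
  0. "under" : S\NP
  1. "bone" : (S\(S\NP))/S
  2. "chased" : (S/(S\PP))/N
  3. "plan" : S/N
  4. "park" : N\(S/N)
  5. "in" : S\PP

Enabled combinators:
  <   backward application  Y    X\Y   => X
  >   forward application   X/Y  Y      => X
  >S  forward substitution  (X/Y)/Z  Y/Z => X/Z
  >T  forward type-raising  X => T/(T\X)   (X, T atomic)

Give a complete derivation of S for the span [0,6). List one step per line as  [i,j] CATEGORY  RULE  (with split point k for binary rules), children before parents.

[0,6] S   <
  [0,1] "under" : S\NP
  [1,6] S\(S\NP)   >
    [1,2] "bone" : (S\(S\NP))/S
    [2,6] S   >
      [2,5] S/(S\PP)   >
        [2,3] "chased" : (S/(S\PP))/N
        [3,5] N   <
          [3,4] "plan" : S/N
          [4,5] "park" : N\(S/N)
      [5,6] "in" : S\PP

[0,1] S\NP  lex  "under"
[1,2] (S\(S\NP))/S  lex  "bone"
[2,3] (S/(S\PP))/N  lex  "chased"
[3,4] S/N  lex  "plan"
[4,5] N\(S/N)  lex  "park"
[3,5] N  <  k=4
[2,5] S/(S\PP)  >  k=3
[5,6] S\PP  lex  "in"
[2,6] S  >  k=5
[1,6] S\(S\NP)  >  k=2
[0,6] S  <  k=1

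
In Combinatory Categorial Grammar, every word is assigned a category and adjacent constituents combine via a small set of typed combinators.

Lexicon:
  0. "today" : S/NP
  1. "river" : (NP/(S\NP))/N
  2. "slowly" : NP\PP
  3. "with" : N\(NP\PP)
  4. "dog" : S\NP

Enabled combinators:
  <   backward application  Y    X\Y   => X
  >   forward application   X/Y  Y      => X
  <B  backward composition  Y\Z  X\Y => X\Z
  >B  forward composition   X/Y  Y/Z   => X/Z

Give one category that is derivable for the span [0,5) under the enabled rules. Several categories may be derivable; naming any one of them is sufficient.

[0,5] S   >
  [0,1] "today" : S/NP
  [1,5] NP   >
    [1,4] NP/(S\NP)   >
      [1,2] "river" : (NP/(S\NP))/N
      [2,4] N   <
        [2,3] "slowly" : NP\PP
        [3,4] "with" : N\(NP\PP)
    [4,5] "dog" : S\NP

S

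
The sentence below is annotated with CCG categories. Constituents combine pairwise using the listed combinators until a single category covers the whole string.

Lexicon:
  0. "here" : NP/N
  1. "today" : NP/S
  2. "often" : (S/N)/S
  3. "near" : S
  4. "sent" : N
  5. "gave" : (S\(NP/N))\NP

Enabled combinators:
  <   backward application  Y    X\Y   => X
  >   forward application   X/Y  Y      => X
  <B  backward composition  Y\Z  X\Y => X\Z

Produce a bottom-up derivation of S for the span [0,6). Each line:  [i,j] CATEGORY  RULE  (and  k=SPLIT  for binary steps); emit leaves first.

[0,1] NP/N  lex  "here"
[1,2] NP/S  lex  "today"
[2,3] (S/N)/S  lex  "often"
[3,4] S  lex  "near"
[2,4] S/N  >  k=3
[4,5] N  lex  "sent"
[2,5] S  >  k=4
[1,5] NP  >  k=2
[5,6] (S\(NP/N))\NP  lex  "gave"
[1,6] S\(NP/N)  <  k=5
[0,6] S  <  k=1

[0,6] S   <
  [0,1] "here" : NP/N
  [1,6] S\(NP/N)   <
    [1,5] NP   >
      [1,2] "today" : NP/S
      [2,5] S   >
        [2,4] S/N   >
          [2,3] "often" : (S/N)/S
          [3,4] "near" : S
        [4,5] "sent" : N
    [5,6] "gave" : (S\(NP/N))\NP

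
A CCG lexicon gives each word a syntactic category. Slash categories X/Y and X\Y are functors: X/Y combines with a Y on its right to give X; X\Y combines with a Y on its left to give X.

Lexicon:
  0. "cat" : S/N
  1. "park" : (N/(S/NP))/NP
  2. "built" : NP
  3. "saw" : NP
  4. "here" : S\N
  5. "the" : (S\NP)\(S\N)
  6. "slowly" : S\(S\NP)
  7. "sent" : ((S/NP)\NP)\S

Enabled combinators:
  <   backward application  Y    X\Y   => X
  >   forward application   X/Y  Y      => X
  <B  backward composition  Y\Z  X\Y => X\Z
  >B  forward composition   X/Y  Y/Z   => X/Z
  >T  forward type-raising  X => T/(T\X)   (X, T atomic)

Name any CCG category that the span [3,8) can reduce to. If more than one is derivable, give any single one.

S/NP

[0,8] S   >
  [0,1] "cat" : S/N
  [1,8] N   >
    [1,3] N/(S/NP)   >
      [1,2] "park" : (N/(S/NP))/NP
      [2,3] "built" : NP
    [3,8] S/NP   <
      [3,4] "saw" : NP
      [4,8] (S/NP)\NP   <
        [4,7] S   <
          [4,6] S\NP   <
            [4,5] "here" : S\N
            [5,6] "the" : (S\NP)\(S\N)
          [6,7] "slowly" : S\(S\NP)
        [7,8] "sent" : ((S/NP)\NP)\S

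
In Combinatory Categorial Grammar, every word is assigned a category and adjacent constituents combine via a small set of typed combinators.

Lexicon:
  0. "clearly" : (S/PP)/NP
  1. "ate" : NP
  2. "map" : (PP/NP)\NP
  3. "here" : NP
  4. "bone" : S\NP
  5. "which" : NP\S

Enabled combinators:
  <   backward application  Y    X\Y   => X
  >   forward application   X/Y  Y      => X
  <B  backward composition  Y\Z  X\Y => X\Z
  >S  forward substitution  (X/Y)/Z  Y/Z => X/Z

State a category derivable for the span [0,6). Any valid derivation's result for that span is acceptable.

[0,6] S   >
  [0,3] S/NP   >S
    [0,1] "clearly" : (S/PP)/NP
    [1,3] PP/NP   <
      [1,2] "ate" : NP
      [2,3] "map" : (PP/NP)\NP
  [3,6] NP   <
    [3,5] S   <
      [3,4] "here" : NP
      [4,5] "bone" : S\NP
    [5,6] "which" : NP\S

S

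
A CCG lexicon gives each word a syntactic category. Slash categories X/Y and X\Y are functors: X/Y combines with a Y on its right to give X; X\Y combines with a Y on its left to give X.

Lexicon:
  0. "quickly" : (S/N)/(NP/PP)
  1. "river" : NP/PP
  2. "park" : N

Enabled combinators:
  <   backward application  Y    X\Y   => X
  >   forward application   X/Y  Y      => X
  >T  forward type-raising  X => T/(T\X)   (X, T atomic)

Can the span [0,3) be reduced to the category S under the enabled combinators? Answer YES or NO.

YES

[0,3] S   >
  [0,2] S/N   >
    [0,1] "quickly" : (S/N)/(NP/PP)
    [1,2] "river" : NP/PP
  [2,3] "park" : N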